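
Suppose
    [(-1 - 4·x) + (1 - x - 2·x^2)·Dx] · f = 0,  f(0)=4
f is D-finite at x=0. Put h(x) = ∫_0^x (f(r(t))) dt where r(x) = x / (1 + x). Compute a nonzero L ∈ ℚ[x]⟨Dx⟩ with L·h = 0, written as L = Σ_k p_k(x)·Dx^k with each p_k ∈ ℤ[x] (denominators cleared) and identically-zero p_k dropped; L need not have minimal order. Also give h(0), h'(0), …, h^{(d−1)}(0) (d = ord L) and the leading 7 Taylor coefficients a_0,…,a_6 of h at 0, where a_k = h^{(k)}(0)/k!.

f: a_k = 4, 4, 12, 20, 44, 84, 172, …
Change of var in L_f (x↦r) gives L₀.
Integrate: L := L₀·Dx.
L = (1 + 5·x)·Dx + (-1 - 2·x + x^2 + 2·x^3)·Dx^2  (order 2).
h: a_k = 0, 4, 2, 8/3, 0, 16/5, -8/3, …
ICs: h(0) = 0, h′(0) = 4.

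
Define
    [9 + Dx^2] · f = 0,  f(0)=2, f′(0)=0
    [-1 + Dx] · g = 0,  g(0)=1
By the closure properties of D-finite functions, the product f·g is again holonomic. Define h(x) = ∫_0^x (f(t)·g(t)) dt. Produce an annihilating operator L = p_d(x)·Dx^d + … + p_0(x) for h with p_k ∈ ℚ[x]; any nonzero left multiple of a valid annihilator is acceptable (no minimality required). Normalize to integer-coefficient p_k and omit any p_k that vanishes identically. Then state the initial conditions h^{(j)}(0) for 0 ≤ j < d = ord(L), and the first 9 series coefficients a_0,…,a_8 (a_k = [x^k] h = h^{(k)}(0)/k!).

L = 10·Dx - 2·Dx^2 + Dx^3  (order 3).
h: a_k = 0, 2, 1, -8/3, -13/6, 7/15, 79/90, 44/315, -307/2520, …
ICs: h(0) = 0, h′(0) = 2, h′′(0) = 2.

f: a_k = 2, 0, -9, 0, 27/4, 0, -81/40, 0, 729/2240, …
g: a_k = 1, 1, 1/2, 1/6, 1/24, 1/120, 1/720, 1/5040, 1/40320, …
f·g: L₀ = L_f ⊗_s L_g, ord ≤ 2·1.
∫: right-multiply L₀ by Dx.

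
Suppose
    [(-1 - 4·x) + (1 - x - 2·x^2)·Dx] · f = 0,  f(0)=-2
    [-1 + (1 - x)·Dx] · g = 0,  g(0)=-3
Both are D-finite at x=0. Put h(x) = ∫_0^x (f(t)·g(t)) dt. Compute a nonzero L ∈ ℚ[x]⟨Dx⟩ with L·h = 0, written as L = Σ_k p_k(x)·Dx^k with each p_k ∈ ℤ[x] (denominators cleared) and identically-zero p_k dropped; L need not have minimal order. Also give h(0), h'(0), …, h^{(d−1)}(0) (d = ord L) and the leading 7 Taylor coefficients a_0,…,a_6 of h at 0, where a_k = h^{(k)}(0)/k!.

L = (-2 - 2·x + 6·x^2)·Dx + (1 - 2·x - x^2 + 2·x^3)·Dx^2  (order 2).
h: a_k = 0, 6, 6, 10, 15, 126/5, 42, …
ICs: h(0) = 0, h′(0) = 6.

f: a_k = -2, -2, -6, -10, -22, -42, -86, …
g: a_k = -3, -3, -3, -3, -3, -3, -3, …
f·g: L₀ = L_f ⊗_s L_g, ord ≤ 1·1.
∫: right-multiply L₀ by Dx.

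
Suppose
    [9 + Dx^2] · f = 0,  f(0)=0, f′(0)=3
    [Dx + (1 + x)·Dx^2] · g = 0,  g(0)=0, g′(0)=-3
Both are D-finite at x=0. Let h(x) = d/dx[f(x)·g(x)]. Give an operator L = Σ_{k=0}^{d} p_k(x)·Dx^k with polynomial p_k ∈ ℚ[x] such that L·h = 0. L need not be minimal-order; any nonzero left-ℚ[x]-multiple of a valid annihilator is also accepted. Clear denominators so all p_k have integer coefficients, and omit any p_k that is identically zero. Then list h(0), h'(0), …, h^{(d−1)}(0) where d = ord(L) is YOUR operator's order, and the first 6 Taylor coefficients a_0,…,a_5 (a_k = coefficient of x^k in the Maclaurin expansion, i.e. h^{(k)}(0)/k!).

L = (13743 + 107892·x + 319302·x^2 + 475308·x^3 + 381267·x^4 + 157464·x^5 + 26244·x^6) + (4104 + 24192·x + 53460·x^2 + 56700·x^3 + 29160·x^4 + 5832·x^5)·Dx + (4020 + 27828·x + 76770·x^2 + 109512·x^3 + 85698·x^4 + 34992·x^5 + 5832·x^6)·Dx^2 + (456 + 2688·x + 5940·x^2 + 6300·x^3 + 3240·x^4 + 648·x^5)·Dx^3 + (277 + 1760·x + 4588·x^2 + 6300·x^3 + 4815·x^4 + 1944·x^5 + 324·x^6)·Dx^4  (order 4).
h: a_k = 0, -18, 27/2, 42, -45/2, -81/4, …
ICs: h(0) = 0, h′(0) = -18, h′′(0) = 27, h′′′(0) = 252.

f: a_k = 0, 3, 0, -9/2, 0, 81/40, …
g: a_k = 0, -3, 3/2, -1, 3/4, -3/5, …
Sym-product of L_f,L_g gives L₀ (≤ ord 4).
Derive L from L₀ (diff closure).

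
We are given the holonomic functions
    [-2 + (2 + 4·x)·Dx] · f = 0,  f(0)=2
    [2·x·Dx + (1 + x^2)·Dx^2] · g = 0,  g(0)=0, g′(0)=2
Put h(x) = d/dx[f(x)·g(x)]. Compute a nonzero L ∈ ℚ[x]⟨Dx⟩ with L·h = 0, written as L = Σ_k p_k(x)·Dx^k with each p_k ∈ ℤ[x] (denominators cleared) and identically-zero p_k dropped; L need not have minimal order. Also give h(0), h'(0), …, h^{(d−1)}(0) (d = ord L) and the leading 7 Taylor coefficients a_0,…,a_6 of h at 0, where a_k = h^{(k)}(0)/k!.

f: a_k = 2, 2, -1, 1, -5/4, 7/4, -21/8, …
g: a_k = 0, 2, 0, -2/3, 0, 2/5, 0, …
h₀=f·g: eliminate ⇒ L₀, order ≤ 1·2.
Differentiate: ansatz ord ≤ ord L₀ ⇒ L.
L = (-1 + 20·x + 20·x^2 - 12·x^3 - 3·x^4) + (8 + 30·x + 54·x^2 + 34·x^3 - 42·x^4 - 12·x^5)·Dx + (3 + 10·x + 6·x^2 - 2·x^3 - x^4 - 12·x^5 - 4·x^6)·Dx^2  (order 2).
h: a_k = 4, 8, -10, 8/3, -31/6, 109/5, -2263/60, …
ICs: h(0) = 4, h′(0) = 8.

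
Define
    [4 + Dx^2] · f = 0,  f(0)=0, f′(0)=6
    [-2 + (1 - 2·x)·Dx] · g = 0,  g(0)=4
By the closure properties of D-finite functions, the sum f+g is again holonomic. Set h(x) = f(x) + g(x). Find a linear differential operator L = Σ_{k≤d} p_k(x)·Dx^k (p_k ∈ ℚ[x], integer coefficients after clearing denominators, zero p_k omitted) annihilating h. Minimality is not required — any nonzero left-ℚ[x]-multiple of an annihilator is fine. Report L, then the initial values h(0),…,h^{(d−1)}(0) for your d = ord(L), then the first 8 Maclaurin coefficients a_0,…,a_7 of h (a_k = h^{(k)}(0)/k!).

L = (-56 + 32·x - 32·x^2) + (12 - 40·x + 48·x^2 - 32·x^3)·Dx + (-14 + 8·x - 8·x^2)·Dx^2 + (3 - 10·x + 12·x^2 - 8·x^3)·Dx^3  (order 3).
h: a_k = 4, 14, 16, 28, 64, 644/5, 256, 53752/105, …
ICs: h(0) = 4, h′(0) = 14, h′′(0) = 32.

f: a_k = 0, 6, 0, -4, 0, 4/5, 0, -8/105, …
g: a_k = 4, 8, 16, 32, 64, 128, 256, 512, …
f+g: L₀ = lclm(L_f,L_g), ord ≤ 2+1.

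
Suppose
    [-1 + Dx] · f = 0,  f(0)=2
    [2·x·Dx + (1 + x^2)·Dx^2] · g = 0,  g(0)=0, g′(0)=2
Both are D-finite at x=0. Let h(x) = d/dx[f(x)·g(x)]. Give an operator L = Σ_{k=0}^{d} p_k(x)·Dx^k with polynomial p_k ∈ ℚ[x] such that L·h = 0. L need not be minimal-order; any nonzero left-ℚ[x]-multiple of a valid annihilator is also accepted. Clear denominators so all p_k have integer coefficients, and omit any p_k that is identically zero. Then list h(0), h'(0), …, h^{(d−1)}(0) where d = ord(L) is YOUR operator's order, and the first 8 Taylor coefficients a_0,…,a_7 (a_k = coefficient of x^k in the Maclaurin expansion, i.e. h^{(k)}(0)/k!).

f: a_k = 2, 2, 1, 1/3, 1/12, 1/60, 1/360, 1/2520, …
g: a_k = 0, 2, 0, -2/3, 0, 2/5, 0, -2/7, …
f·g: L₀ = L_f ⊗_s L_g, ord ≤ 1·2.
Differentiate: ansatz ord ≤ ord L₀ ⇒ L.
L = (1 + 5·x - 3·x^2 + x^3) + (-6·x + 4·x^2 - 2·x^3)·Dx + (-1 + x - x^2 + x^3)·Dx^2  (order 2).
h: a_k = 4, 8, 2, -8/3, 3/2, 11/3, -31/20, -226/63, …
ICs: h(0) = 4, h′(0) = 8.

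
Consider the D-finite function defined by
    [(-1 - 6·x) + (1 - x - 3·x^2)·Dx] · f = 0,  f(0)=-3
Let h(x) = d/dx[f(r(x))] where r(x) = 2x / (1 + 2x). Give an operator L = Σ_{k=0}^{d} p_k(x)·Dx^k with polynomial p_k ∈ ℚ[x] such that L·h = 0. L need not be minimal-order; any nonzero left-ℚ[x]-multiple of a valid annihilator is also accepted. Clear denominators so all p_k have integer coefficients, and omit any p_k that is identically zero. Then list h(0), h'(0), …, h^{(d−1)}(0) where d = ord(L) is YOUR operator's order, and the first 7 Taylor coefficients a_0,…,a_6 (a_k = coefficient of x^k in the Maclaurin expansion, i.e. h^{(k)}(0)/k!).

f: a_k = -3, -3, -12, -21, -57, -120, -291, …
L₀ from L_f via x↦r, Dx↦r'^{-1}Dx.
Differentiate: ansatz ord ≤ ord L₀ ⇒ L.
L = (12 + 72·x + 576·x^2 + 672·x^3) + (-1 - 18·x - 48·x^2 + 136·x^3 + 336·x^4)·Dx  (order 1).
h: a_k = -6, -72, 0, -1728, 4320, -41472, 169344, …
ICs: h(0) = -6.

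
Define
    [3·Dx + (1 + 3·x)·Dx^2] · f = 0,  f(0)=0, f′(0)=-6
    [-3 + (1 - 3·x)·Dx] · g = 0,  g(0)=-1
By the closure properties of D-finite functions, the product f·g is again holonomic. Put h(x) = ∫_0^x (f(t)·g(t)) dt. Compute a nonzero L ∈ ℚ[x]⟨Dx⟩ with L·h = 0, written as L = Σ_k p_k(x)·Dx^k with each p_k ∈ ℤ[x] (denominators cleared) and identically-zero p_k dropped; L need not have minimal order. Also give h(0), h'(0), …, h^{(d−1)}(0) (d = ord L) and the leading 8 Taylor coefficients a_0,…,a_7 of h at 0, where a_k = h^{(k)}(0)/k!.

L = 9·Dx + (3 + 27·x)·Dx^2 + (-1 + 9·x^2)·Dx^3  (order 3).
h: a_k = 0, 0, 3, 3, 45/4, 189/10, 1269/20, 8991/70, …
ICs: h(0) = 0, h′(0) = 0, h′′(0) = 6.

f: a_k = 0, -6, 9, -18, 81/2, -486/5, 243, -4374/7, …
g: a_k = -1, -3, -9, -27, -81, -243, -729, -2187, …
Sym-product of L_f,L_g gives L₀ (≤ ord 2).
∫: right-multiply L₀ by Dx.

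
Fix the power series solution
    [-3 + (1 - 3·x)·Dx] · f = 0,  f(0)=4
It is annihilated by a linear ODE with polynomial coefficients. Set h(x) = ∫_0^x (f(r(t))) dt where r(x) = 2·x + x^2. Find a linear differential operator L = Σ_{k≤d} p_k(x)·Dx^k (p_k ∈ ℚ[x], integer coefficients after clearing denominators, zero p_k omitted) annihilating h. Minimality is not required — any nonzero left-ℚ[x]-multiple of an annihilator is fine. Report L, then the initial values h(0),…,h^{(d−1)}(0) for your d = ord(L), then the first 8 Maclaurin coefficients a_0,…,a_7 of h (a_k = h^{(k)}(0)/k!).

L = (6 + 6·x)·Dx + (-1 + 6·x + 3·x^2)·Dx^2  (order 2).
h: a_k = 0, 4, 12, 52, 252, 6516/5, 7020, 272268/7, …
ICs: h(0) = 0, h′(0) = 4.

f: a_k = 4, 12, 36, 108, 324, 972, 2916, 8748, …
Change of var in L_f (x↦r) gives L₀.
Integrate: L := L₀·Dx.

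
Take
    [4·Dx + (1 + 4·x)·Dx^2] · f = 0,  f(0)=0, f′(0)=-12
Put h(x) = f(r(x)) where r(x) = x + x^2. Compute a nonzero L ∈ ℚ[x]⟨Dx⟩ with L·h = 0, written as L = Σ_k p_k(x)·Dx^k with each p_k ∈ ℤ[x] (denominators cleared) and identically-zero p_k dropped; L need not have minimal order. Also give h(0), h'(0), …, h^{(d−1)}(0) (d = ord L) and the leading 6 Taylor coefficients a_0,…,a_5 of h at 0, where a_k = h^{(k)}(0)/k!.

L = 2·Dx + (1 + 2·x)·Dx^2  (order 2).
h: a_k = 0, -12, 12, -16, 24, -192/5, …
ICs: h(0) = 0, h′(0) = -12.

f: a_k = 0, -12, 24, -64, 192, -3072/5, …
Change of var in L_f (x↦r) gives L₀.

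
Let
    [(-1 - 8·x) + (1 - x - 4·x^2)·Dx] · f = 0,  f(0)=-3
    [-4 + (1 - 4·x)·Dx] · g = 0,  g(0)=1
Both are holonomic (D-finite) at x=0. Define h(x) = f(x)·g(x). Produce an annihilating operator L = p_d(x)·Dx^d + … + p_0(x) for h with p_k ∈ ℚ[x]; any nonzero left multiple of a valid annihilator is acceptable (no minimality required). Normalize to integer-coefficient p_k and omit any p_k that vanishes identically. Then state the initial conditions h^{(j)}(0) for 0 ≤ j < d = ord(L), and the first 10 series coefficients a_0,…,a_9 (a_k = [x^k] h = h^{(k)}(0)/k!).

f: a_k = -3, -3, -15, -27, -87, -195, -543, -1323, -3495, -8787, …
g: a_k = 1, 4, 16, 64, 256, 1024, 4096, 16384, 65536, 262144, …
h₀=f·g: eliminate ⇒ L₀, order ≤ 1·1.
L = (-5 + 48·x^2) + (1 - 5·x + 16·x^3)·Dx  (order 1).
h: a_k = -3, -15, -75, -327, -1395, -5775, -23643, -95895, -387075, -1557087, …
ICs: h(0) = -3.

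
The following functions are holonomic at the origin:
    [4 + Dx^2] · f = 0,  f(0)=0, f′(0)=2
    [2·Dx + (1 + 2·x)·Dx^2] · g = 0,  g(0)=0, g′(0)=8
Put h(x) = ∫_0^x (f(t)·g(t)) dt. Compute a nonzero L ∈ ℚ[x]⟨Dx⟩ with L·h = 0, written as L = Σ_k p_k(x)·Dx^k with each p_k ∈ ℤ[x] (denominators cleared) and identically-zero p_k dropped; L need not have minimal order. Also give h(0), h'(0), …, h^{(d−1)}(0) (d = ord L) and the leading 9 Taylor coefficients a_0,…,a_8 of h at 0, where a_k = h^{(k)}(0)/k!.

f: a_k = 0, 2, 0, -4/3, 0, 4/15, 0, -8/315, 0, …
g: a_k = 0, 8, -8, 32/3, -16, 128/5, -128/3, 512/7, -128, …
L₀ := L_f ⊗_s L_g (sym. prod.), ord ≤ 4.
Integrate: L := L₀·Dx.
L = (-48 + 192·x + 1216·x^2 + 2048·x^3 + 1024·x^4)·Dx + (32 + 320·x + 768·x^2 + 512·x^3)·Dx^2 + (160·x + 672·x^2 + 1024·x^3 + 512·x^4)·Dx^3 + (8 + 80·x + 192·x^2 + 128·x^3)·Dx^4 + (3 + 28·x + 92·x^2 + 128·x^3 + 64·x^4)·Dx^5  (order 5).
h: a_k = 0, 0, 0, 16/3, -4, 32/15, -32/9, 352/63, -124/15, …
ICs: h(0) = 0, h′(0) = 0, h′′(0) = 0, h′′′(0) = 32, h′′′′(0) = -96.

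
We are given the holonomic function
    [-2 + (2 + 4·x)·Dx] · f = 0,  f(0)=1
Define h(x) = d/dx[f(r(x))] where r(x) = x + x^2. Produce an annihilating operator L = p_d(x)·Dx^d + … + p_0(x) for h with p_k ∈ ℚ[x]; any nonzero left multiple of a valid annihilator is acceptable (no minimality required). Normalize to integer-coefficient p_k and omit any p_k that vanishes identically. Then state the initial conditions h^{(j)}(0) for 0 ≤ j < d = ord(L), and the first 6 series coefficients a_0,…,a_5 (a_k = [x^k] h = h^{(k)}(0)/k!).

L = 1 + (-1 - 4·x - 6·x^2 - 4·x^3)·Dx  (order 1).
h: a_k = 1, 1, -3/2, 3/2, -5/8, -9/8, …
ICs: h(0) = 1.

f: a_k = 1, 1, -1/2, 1/2, -5/8, 7/8, …
h₀=f(r): pull back L_f along r ⇒ L₀.
Differentiate: ansatz ord ≤ ord L₀ ⇒ L.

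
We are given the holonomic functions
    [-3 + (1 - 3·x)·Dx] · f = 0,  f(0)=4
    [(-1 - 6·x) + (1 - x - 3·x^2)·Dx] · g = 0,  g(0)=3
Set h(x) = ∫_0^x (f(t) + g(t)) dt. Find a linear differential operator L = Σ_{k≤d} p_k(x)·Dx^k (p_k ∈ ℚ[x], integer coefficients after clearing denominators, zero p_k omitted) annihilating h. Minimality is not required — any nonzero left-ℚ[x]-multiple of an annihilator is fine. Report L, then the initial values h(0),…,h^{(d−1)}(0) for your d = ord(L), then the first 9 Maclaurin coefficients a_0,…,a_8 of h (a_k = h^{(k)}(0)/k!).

f: a_k = 4, 12, 36, 108, 324, 972, 2916, 8748, 26244, …
g: a_k = 3, 3, 12, 21, 57, 120, 291, 651, 1524, …
L₀ := lclm(L_f,L_g); ord L₀ ≤ 1+1.
h=∫₀ˣh₀: take L = L₀·Dx.
L = (6 - 108·x + 162·x^2 - 162·x^3)·Dx + (10 - 6·x - 108·x^2 + 270·x^3 - 324·x^4)·Dx^2 + (-2 + 14·x - 33·x^2 + 18·x^3 + 54·x^4 - 81·x^5)·Dx^3  (order 3).
h: a_k = 0, 7, 15/2, 16, 129/4, 381/5, 182, 3207/7, 9399/8, …
ICs: h(0) = 0, h′(0) = 7, h′′(0) = 15.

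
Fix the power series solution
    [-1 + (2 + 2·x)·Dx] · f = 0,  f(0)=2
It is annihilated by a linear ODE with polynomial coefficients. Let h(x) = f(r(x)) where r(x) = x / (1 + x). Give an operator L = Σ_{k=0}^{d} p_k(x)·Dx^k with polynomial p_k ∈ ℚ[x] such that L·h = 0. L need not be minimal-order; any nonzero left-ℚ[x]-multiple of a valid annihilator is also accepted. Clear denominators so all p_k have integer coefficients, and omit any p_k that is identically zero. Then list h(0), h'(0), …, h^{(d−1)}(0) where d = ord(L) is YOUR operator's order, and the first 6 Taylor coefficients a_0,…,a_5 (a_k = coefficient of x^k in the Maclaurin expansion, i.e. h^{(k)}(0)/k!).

L = -1 + (2 + 6·x + 4·x^2)·Dx  (order 1).
h: a_k = 2, 1, -5/4, 13/8, -141/64, 399/128, …
ICs: h(0) = 2.

f: a_k = 2, 1, -1/4, 1/8, -5/64, 7/128, …
Substitute x→r, Dx→(1/r')Dx; clear ⇒ L₀.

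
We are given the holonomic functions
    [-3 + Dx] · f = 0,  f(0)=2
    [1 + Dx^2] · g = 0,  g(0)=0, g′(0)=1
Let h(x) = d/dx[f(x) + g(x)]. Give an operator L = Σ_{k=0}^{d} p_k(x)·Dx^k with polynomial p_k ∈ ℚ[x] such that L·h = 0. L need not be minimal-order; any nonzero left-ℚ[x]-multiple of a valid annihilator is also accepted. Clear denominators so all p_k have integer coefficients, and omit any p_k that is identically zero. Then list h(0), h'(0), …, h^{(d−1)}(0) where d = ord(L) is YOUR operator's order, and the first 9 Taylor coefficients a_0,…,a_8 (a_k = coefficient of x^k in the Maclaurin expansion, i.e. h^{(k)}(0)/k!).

f: a_k = 2, 6, 9, 9, 27/4, 81/20, 81/40, 243/280, 729/2240, …
g: a_k = 0, 1, 0, -1/6, 0, 1/120, 0, -1/5040, 0, …
f+g: L₀ = lclm(L_f,L_g), ord ≤ 1+2.
Derive L from L₀ (diff closure).
L = 3 - Dx + 3·Dx^2 - Dx^3  (order 3).
h: a_k = 7, 18, 53/2, 27, 487/24, 243/20, 4373/720, 729/280, 39367/40320, …
ICs: h(0) = 7, h′(0) = 18, h′′(0) = 53.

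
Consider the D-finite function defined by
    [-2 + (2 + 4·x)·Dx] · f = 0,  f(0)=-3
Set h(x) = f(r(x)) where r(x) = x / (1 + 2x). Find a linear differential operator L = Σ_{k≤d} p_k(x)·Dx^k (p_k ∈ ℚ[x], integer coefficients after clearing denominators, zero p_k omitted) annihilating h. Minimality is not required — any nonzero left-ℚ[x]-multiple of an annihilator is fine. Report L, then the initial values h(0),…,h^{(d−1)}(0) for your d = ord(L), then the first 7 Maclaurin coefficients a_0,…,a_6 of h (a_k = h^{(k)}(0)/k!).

f: a_k = -3, -3, 3/2, -3/2, 15/8, -21/8, 63/16, …
f∘r: x↦r, Dx↦Dx/r' in L_f ⇒ L₀.
L = -1 + (1 + 6·x + 8·x^2)·Dx  (order 1).
h: a_k = -3, -3, 15/2, -39/2, 423/8, -1197/8, 7059/16, …
ICs: h(0) = -3.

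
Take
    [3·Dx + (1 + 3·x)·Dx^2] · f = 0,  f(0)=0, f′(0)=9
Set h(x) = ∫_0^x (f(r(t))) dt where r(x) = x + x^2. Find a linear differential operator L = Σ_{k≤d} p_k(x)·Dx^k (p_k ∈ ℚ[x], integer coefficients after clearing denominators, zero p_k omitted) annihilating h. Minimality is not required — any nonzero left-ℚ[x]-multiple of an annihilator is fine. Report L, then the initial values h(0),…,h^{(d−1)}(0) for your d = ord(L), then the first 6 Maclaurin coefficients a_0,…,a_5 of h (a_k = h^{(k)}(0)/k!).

f: a_k = 0, 9, -27/2, 27, -243/4, 729/5, …
Change of var in L_f (x↦r) gives L₀.
h=∫h₀ ⇒ L = L₀·Dx.
L = (1 + 6·x + 6·x^2)·Dx^2 + (1 + 5·x + 9·x^2 + 6·x^3)·Dx^3  (order 3).
h: a_k = 0, 0, 9/2, -3/2, 0, 27/20, …
ICs: h(0) = 0, h′(0) = 0, h′′(0) = 9.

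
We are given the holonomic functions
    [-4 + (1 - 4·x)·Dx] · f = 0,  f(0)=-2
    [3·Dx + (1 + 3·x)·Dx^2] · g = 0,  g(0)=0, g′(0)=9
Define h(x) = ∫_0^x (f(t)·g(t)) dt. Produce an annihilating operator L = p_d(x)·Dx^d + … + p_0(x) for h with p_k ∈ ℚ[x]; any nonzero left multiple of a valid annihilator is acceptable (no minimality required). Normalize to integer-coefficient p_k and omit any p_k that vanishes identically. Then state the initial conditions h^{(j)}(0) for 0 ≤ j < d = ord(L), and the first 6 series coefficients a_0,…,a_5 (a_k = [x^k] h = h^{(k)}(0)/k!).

L = 12·Dx + (5 + 36·x)·Dx^2 + (-1 + x + 12·x^2)·Dx^3  (order 3).
h: a_k = 0, 0, -9, -15, -117/2, -1629/10, …
ICs: h(0) = 0, h′(0) = 0, h′′(0) = -18.

f: a_k = -2, -8, -32, -128, -512, -2048, …
g: a_k = 0, 9, -27/2, 27, -243/4, 729/5, …
Product ⇒ symmetric product L₀, ord ≤ 2.
h=∫h₀ ⇒ L = L₀·Dx.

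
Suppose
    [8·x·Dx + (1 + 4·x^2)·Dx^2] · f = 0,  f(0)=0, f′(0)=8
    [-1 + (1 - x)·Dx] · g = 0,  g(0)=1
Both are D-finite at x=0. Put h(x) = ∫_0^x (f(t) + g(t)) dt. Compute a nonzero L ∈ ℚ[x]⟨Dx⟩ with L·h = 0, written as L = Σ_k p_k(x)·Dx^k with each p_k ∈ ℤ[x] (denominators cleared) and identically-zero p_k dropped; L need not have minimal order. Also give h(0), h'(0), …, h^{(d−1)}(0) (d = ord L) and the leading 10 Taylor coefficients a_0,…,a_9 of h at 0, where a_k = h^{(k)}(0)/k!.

f: a_k = 0, 8, 0, -32/3, 0, 128/5, 0, -512/7, 0, 2048/9, …
g: a_k = 1, 1, 1, 1, 1, 1, 1, 1, 1, 1, …
L₀ := lclm(L_f,L_g); ord L₀ ≤ 2+1.
∫: right-multiply L₀ by Dx.
L = (8 - 32·x - 96·x^2)·Dx^2 + (-7 + 8·x + 20·x^2 - 96·x^3)·Dx^3 + (1 + 3·x + 12·x^3 - 16·x^4)·Dx^4  (order 4).
h: a_k = 0, 1, 9/2, 1/3, -29/12, 1/5, 133/30, 1/7, -505/56, 1/9, …
ICs: h(0) = 0, h′(0) = 1, h′′(0) = 9, h′′′(0) = 2.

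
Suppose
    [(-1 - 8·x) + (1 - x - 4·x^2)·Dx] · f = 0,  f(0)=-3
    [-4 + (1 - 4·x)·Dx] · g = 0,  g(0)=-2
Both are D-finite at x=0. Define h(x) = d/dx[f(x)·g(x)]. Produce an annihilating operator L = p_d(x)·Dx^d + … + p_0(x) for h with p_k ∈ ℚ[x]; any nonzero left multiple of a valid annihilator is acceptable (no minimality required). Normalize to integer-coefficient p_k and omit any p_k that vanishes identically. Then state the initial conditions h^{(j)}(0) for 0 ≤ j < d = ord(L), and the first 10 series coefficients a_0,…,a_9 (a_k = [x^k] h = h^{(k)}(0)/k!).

f: a_k = -3, -3, -15, -27, -87, -195, -543, -1323, -3495, -8787, …
g: a_k = -2, -8, -32, -128, -512, -2048, -8192, -32768, -131072, -524288, …
Sym-product of L_f,L_g gives L₀ (≤ ord 1).
Differentiate: ansatz ord ≤ ord L₀ ⇒ L.
L = (50 - 96·x - 480·x^2 + 3072·x^4) + (-5 + 25·x + 48·x^2 - 320·x^3 + 768·x^5)·Dx  (order 1).
h: a_k = 30, 300, 1962, 11160, 57750, 283716, 1342530, 6193200, 28027566, 125022300, …
ICs: h(0) = 30.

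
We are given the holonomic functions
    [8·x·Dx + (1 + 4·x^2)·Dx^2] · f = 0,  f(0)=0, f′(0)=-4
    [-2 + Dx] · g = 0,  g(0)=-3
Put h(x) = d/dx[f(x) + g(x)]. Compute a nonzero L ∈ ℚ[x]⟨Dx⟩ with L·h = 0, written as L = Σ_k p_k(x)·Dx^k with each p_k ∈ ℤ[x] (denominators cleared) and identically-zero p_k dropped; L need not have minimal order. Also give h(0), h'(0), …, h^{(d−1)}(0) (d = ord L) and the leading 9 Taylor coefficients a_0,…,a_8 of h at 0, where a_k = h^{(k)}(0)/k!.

L = (8 - 32·x - 32·x^2) + (-6 + 12·x + 8·x^2 - 16·x^3)·Dx + (1 + 2·x + 4·x^2 + 8·x^3)·Dx^2  (order 2).
h: a_k = -10, -12, 4, -8, -68, -8/5, 3832/15, -16/105, -107524/105, …
ICs: h(0) = -10, h′(0) = -12.

f: a_k = 0, -4, 0, 16/3, 0, -64/5, 0, 256/7, 0, …
g: a_k = -3, -6, -6, -4, -2, -4/5, -4/15, -8/105, -2/105, …
h₀=f+g: left-lcm gives L₀, ord ≤ 3.
h₀' ⇒ L via d/dx closure of L₀.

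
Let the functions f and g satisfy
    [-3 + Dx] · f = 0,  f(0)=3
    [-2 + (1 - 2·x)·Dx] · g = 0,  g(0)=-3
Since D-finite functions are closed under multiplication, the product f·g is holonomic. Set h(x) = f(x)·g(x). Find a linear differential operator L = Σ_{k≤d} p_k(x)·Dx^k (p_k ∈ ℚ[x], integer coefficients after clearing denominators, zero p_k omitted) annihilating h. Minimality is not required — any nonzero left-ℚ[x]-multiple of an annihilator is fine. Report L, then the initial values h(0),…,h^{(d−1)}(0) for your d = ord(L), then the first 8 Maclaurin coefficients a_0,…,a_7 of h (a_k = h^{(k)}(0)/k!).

L = (5 - 6·x) + (-1 + 2·x)·Dx  (order 1).
h: a_k = -9, -45, -261/2, -603/2, -5067/8, -51399/40, -41265/16, -2890737/560, …
ICs: h(0) = -9.

f: a_k = 3, 9, 27/2, 27/2, 81/8, 243/40, 243/80, 729/560, …
g: a_k = -3, -6, -12, -24, -48, -96, -192, -384, …
L₀ := L_f ⊗_s L_g (sym. prod.), ord ≤ 1.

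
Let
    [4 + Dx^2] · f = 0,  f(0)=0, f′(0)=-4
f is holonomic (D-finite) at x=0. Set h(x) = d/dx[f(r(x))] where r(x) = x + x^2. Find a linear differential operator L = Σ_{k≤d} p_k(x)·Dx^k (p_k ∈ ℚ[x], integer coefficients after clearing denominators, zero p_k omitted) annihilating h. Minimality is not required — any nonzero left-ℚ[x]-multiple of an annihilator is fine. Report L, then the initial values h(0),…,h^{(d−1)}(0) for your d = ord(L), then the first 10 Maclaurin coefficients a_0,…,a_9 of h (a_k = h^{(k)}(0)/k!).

f: a_k = 0, -4, 0, 8/3, 0, -8/15, 0, 16/315, 0, -8/2835, …
f∘r: x↦r, Dx↦Dx/r' in L_f ⇒ L₀.
h=h₀': d/dx-closure on L₀ ⇒ L.
L = (16 + 32·x + 96·x^2 + 128·x^3 + 64·x^4) + (-6 - 12·x)·Dx + (1 + 4·x + 4·x^2)·Dx^2  (order 2).
h: a_k = -4, -8, 8, 32, 112/3, 0, -1664/45, -1792/45, -4544/315, 256/21, …
ICs: h(0) = -4, h′(0) = -8.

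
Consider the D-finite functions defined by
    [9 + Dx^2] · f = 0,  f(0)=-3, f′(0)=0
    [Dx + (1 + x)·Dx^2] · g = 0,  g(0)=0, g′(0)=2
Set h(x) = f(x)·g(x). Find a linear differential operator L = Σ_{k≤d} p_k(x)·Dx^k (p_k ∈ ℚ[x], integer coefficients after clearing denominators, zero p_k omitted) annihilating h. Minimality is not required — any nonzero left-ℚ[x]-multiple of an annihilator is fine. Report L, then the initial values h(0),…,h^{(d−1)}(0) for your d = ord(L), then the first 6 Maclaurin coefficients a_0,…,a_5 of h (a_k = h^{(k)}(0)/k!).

L = (2493 + 10854·x + 17091·x^2 + 11664·x^3 + 2916·x^4) + (612 + 1908·x + 1944·x^2 + 648·x^3)·Dx + (592 + 2484·x + 3834·x^2 + 2592·x^3 + 648·x^4)·Dx^2 + (68 + 212·x + 216·x^2 + 72·x^3)·Dx^3 + (35 + 142·x + 215·x^2 + 144·x^3 + 36·x^4)·Dx^4  (order 4).
h: a_k = 0, -6, 3, 25, -12, -249/20, …
ICs: h(0) = 0, h′(0) = -6, h′′(0) = 6, h′′′(0) = 150.

f: a_k = -3, 0, 27/2, 0, -81/8, 0, …
g: a_k = 0, 2, -1, 2/3, -1/2, 2/5, …
h₀=f·g: eliminate ⇒ L₀, order ≤ 2·2.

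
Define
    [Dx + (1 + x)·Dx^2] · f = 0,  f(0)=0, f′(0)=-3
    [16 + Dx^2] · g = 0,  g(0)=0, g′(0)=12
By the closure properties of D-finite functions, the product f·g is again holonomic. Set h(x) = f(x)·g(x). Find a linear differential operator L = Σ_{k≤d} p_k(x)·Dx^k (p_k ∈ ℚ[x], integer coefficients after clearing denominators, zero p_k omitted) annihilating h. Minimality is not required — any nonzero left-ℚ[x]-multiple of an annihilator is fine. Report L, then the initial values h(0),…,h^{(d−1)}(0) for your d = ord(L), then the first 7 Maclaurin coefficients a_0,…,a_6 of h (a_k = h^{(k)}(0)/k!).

L = (15072 + 62976·x + 97024·x^2 + 65536·x^3 + 16384·x^4) + (1984 + 6080·x + 6144·x^2 + 2048·x^3)·Dx + (1950 + 8000·x + 12192·x^2 + 8192·x^3 + 2048·x^4)·Dx^2 + (124 + 380·x + 384·x^2 + 128·x^3)·Dx^3 + (63 + 254·x + 383·x^2 + 256·x^3 + 64·x^4)·Dx^4  (order 4).
h: a_k = 0, 0, -36, 18, 84, -39, -52, …
ICs: h(0) = 0, h′(0) = 0, h′′(0) = -72, h′′′(0) = 108.

f: a_k = 0, -3, 3/2, -1, 3/4, -3/5, 1/2, …
g: a_k = 0, 12, 0, -32, 0, 128/5, 0, …
Sym-product of L_f,L_g gives L₀ (≤ ord 4).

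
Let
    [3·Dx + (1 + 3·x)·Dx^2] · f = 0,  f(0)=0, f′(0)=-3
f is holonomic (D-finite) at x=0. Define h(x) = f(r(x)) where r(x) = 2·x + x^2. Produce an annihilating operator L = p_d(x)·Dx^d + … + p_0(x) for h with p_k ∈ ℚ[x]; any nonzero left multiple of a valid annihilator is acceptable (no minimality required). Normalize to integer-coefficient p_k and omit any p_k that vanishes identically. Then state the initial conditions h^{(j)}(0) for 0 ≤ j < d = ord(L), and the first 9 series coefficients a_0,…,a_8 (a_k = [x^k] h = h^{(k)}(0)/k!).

f: a_k = 0, -3, 9/2, -9, 81/4, -243/5, 243/2, -2187/7, 6561/8, …
h₀=f(r): pull back L_f along r ⇒ L₀.
L = (5 + 6·x + 3·x^2)·Dx + (1 + 7·x + 9·x^2 + 3·x^3)·Dx^2  (order 2).
h: a_k = 0, -6, 15, -54, 441/2, -4806/5, 4365, -142722/7, 388881/4, …
ICs: h(0) = 0, h′(0) = -6.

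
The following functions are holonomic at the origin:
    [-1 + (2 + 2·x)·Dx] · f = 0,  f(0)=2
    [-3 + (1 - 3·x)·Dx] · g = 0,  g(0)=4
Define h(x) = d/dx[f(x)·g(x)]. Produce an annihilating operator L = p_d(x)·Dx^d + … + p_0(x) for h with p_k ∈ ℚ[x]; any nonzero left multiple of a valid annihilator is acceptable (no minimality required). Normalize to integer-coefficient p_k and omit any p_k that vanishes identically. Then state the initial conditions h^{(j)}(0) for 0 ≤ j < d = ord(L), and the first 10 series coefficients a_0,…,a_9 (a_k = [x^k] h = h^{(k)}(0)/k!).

f: a_k = 2, 1, -1/4, 1/8, -5/64, 7/128, -21/512, 33/1024, -429/16384, 715/32768, …
g: a_k = 4, 12, 36, 108, 324, 972, 2916, 8748, 26244, 78732, …
h₀=f·g: eliminate ⇒ L₀, order ≤ 1·1.
h₀' ⇒ L via d/dx closure of L₀.
L = (83 + 126·x + 27·x^2) + (-14 + 22·x + 54·x^2 + 18·x^3)·Dx  (order 1).
h: a_k = 28, 166, 1497/2, 11971/4, 359165/32, 2585925/64, 36203181/256, 248249955/512, 13405504005/8192, 89370014545/16384, …
ICs: h(0) = 28.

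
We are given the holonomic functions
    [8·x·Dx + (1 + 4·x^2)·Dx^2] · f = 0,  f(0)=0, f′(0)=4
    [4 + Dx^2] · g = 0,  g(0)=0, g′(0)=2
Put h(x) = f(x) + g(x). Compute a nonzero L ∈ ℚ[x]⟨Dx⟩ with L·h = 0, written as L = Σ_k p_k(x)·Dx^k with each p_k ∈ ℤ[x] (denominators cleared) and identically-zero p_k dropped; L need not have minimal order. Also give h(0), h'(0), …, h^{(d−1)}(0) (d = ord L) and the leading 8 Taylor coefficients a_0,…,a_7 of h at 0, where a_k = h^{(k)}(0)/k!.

f: a_k = 0, 4, 0, -16/3, 0, 64/5, 0, -256/7, …
g: a_k = 0, 2, 0, -4/3, 0, 4/15, 0, -8/315, …
Sum ⇒ L₀ = lclm(L_f,L_g) in ℚ(x)⟨Dx⟩.
L = (-352·x + 1792·x^3 + 512·x^5)·Dx + (-4 + 112·x^2 + 576·x^4 + 256·x^6)·Dx^2 + (-88·x + 448·x^3 + 128·x^5)·Dx^3 + (-1 + 28·x^2 + 144·x^4 + 64·x^6)·Dx^4  (order 4).
h: a_k = 0, 6, 0, -20/3, 0, 196/15, 0, -11528/315, …
ICs: h(0) = 0, h′(0) = 6, h′′(0) = 0, h′′′(0) = -40.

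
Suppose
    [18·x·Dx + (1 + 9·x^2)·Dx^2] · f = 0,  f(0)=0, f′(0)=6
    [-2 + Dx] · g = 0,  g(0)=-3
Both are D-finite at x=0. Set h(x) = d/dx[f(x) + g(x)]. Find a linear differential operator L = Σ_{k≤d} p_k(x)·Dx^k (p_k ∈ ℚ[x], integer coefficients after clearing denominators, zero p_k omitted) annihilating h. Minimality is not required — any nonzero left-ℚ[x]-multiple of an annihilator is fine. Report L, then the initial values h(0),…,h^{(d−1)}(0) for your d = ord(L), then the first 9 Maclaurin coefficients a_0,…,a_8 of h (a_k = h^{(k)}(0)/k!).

f: a_k = 0, 6, 0, -18, 0, 486/5, 0, -4374/7, 0, …
g: a_k = -3, -6, -6, -4, -2, -4/5, -4/15, -8/105, -2/105, …
Sum ⇒ L₀ = lclm(L_f,L_g) in ℚ(x)⟨Dx⟩.
h₀' ⇒ L via d/dx closure of L₀.
L = (18 - 36·x - 486·x^2 - 324·x^3) + (-11 + 207·x^2 - 162·x^4)·Dx + (1 + 9·x + 18·x^2 + 81·x^3 + 81·x^4)·Dx^2  (order 2).
h: a_k = 0, -12, -66, -8, 482, -8/5, -65618/15, -16/105, 4133426/105, …
ICs: h(0) = 0, h′(0) = -12.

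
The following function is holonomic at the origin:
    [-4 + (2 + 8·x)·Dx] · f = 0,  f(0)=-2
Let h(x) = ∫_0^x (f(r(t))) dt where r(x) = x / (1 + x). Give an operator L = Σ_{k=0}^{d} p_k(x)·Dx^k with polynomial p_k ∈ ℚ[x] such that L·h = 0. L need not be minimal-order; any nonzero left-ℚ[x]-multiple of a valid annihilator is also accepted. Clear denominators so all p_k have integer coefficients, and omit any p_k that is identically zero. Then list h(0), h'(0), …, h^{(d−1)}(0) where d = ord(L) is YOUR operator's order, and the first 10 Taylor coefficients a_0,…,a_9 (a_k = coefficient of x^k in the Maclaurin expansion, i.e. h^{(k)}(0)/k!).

L = -2·Dx + (1 + 6·x + 5·x^2)·Dx^2  (order 2).
h: a_k = 0, -2, -2, 8/3, -5, 12, -34, 752/7, -731/2, 11800/9, …
ICs: h(0) = 0, h′(0) = -2.

f: a_k = -2, -4, 4, -8, 20, -56, 168, -528, 1716, -5720, …
Change of var in L_f (x↦r) gives L₀.
∫: right-multiply L₀ by Dx.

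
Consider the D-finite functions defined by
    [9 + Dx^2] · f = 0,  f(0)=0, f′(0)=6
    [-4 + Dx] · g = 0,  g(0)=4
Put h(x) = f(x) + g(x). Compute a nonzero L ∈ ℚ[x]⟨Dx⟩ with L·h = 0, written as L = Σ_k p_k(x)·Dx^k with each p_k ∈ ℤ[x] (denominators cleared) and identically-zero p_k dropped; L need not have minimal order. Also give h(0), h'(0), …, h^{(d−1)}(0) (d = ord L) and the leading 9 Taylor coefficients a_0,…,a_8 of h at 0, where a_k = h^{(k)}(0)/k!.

f: a_k = 0, 6, 0, -9, 0, 81/20, 0, -243/280, 0, …
g: a_k = 4, 16, 32, 128/3, 128/3, 512/15, 1024/45, 4096/315, 2048/315, …
L₀ := lclm(L_f,L_g); ord L₀ ≤ 2+1.
L = -36 + 9·Dx - 4·Dx^2 + Dx^3  (order 3).
h: a_k = 4, 22, 32, 101/3, 128/3, 2291/60, 1024/45, 30581/2520, 2048/315, …
ICs: h(0) = 4, h′(0) = 22, h′′(0) = 64.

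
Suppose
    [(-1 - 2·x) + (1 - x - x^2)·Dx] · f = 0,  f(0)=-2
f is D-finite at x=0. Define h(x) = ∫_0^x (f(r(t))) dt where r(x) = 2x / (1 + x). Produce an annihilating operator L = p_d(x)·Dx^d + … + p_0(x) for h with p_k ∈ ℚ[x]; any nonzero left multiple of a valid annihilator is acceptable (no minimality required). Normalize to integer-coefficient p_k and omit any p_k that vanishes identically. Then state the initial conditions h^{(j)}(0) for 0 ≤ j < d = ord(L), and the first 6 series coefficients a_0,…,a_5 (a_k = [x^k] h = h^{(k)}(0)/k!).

L = (2 + 10·x)·Dx + (-1 - x + 5·x^2 + 5·x^3)·Dx^2  (order 2).
h: a_k = 0, -2, -2, -4, -5, -12, …
ICs: h(0) = 0, h′(0) = -2.

f: a_k = -2, -2, -4, -6, -10, -16, …
h₀=f(r): pull back L_f along r ⇒ L₀.
h=∫₀ˣh₀: take L = L₀·Dx.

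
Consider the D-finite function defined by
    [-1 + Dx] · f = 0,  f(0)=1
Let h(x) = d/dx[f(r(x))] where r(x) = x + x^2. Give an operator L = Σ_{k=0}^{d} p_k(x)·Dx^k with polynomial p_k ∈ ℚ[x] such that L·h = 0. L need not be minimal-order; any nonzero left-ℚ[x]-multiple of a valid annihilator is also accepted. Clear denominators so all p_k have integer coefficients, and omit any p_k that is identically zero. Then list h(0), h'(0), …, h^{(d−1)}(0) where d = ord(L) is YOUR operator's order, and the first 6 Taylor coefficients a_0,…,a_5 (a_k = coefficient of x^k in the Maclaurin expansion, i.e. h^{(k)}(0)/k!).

L = (3 + 4·x + 4·x^2) + (-1 - 2·x)·Dx  (order 1).
h: a_k = 1, 3, 7/2, 25/6, 27/8, 331/120, …
ICs: h(0) = 1.

f: a_k = 1, 1, 1/2, 1/6, 1/24, 1/120, …
f∘r: x↦r, Dx↦Dx/r' in L_f ⇒ L₀.
h₀' ⇒ L via d/dx closure of L₀.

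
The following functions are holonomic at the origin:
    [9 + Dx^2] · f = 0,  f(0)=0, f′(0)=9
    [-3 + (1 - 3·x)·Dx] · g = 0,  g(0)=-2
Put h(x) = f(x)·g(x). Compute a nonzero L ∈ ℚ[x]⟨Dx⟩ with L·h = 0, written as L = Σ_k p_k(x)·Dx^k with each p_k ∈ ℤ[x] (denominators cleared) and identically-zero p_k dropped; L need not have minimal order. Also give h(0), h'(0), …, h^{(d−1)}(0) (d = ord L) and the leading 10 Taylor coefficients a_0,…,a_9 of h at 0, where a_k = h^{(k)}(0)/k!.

L = (-9 + 27·x) + 6·Dx + (-1 + 3·x)·Dx^2  (order 2).
h: a_k = 0, -18, -54, -135, -405, -24543/20, -73629/20, -3091689/280, -9275067/280, -222602337/2240, …
ICs: h(0) = 0, h′(0) = -18.

f: a_k = 0, 9, 0, -27/2, 0, 243/40, 0, -729/560, 0, 729/4480, …
g: a_k = -2, -6, -18, -54, -162, -486, -1458, -4374, -13122, -39366, …
f·g: L₀ = L_f ⊗_s L_g, ord ≤ 2·1.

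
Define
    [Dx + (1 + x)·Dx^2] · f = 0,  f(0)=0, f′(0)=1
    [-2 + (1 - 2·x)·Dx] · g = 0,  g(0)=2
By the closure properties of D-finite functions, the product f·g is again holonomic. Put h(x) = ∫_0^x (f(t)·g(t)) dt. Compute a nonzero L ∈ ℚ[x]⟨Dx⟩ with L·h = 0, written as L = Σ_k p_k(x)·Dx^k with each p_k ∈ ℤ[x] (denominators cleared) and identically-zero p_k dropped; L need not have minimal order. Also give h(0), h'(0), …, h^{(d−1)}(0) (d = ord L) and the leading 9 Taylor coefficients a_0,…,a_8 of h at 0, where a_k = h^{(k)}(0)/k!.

L = 2·Dx + (3 + 6·x)·Dx^2 + (-1 + x + 2·x^2)·Dx^3  (order 3).
h: a_k = 0, 0, 1, 1, 5/3, 77/30, 391/90, 37/5, 909/70, …
ICs: h(0) = 0, h′(0) = 0, h′′(0) = 2.

f: a_k = 0, 1, -1/2, 1/3, -1/4, 1/5, -1/6, 1/7, -1/8, …
g: a_k = 2, 4, 8, 16, 32, 64, 128, 256, 512, …
Product ⇒ symmetric product L₀, ord ≤ 2.
Integrate: L := L₀·Dx.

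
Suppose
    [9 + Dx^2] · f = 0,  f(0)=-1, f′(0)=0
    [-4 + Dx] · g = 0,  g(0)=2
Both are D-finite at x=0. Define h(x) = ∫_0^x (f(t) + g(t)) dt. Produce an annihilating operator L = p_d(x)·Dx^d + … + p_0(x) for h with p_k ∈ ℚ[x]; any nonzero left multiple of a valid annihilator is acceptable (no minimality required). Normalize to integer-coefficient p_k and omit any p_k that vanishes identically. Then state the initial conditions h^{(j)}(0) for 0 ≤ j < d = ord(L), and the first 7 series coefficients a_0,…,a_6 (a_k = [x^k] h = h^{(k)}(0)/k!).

f: a_k = -1, 0, 9/2, 0, -27/8, 0, 81/80, …
g: a_k = 2, 8, 16, 64/3, 64/3, 256/15, 512/45, …
Weyl lclm of L_f,L_g ⇒ L₀ (ord ≤ 3).
h=∫₀ˣh₀: take L = L₀·Dx.
L = -36·Dx + 9·Dx^2 - 4·Dx^3 + Dx^4  (order 4).
h: a_k = 0, 1, 4, 41/6, 16/3, 431/120, 128/45, …
ICs: h(0) = 0, h′(0) = 1, h′′(0) = 8, h′′′(0) = 41.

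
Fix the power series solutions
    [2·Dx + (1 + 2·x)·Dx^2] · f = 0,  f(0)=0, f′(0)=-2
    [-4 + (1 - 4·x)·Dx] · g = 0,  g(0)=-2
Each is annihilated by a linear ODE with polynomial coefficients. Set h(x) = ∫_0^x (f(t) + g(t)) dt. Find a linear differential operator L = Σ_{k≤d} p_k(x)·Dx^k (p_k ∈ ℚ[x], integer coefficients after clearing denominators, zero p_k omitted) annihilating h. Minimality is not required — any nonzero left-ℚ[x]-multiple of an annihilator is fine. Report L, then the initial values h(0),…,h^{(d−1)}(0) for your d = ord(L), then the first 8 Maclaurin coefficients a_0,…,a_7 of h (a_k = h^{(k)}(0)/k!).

L = (-128 - 64·x)·Dx^2 + (-44 - 224·x - 128·x^2)·Dx^3 + (5 - 6·x - 48·x^2 - 32·x^3)·Dx^4  (order 4).
h: a_k = 0, -2, -5, -10, -98/3, -508/5, -1712/5, -24544/21, …
ICs: h(0) = 0, h′(0) = -2, h′′(0) = -10, h′′′(0) = -60.

f: a_k = 0, -2, 2, -8/3, 4, -32/5, 32/3, -128/7, …
g: a_k = -2, -8, -32, -128, -512, -2048, -8192, -32768, …
L₀ := lclm(L_f,L_g); ord L₀ ≤ 2+1.
Integrate: L := L₀·Dx.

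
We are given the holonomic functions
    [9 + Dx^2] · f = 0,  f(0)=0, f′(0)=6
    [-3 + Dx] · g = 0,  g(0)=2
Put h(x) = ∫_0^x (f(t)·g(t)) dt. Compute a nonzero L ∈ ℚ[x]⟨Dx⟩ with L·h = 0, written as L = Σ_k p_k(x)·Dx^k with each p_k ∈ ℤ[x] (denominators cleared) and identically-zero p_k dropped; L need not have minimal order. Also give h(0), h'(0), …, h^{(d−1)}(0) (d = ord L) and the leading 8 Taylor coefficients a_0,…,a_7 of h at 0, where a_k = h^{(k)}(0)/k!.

f: a_k = 0, 6, 0, -9, 0, 81/20, 0, -243/280, …
g: a_k = 2, 6, 9, 9, 27/4, 81/20, 81/40, 243/280, …
Sym-product of L_f,L_g gives L₀ (≤ ord 2).
h=∫h₀ ⇒ L = L₀·Dx.
L = 18·Dx - 6·Dx^2 + Dx^3  (order 3).
h: a_k = 0, 0, 6, 12, 9, 0, -27/5, -162/35, …
ICs: h(0) = 0, h′(0) = 0, h′′(0) = 12.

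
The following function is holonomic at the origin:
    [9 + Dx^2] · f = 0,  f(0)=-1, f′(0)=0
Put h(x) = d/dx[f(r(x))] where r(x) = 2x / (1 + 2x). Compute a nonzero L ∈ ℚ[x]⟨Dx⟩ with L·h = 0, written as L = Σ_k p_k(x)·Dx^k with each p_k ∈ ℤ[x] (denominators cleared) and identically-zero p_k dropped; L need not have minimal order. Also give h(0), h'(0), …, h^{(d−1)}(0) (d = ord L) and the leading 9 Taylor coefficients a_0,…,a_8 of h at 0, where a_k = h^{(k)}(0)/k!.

L = (60 + 96·x + 96·x^2) + (12 + 72·x + 144·x^2 + 96·x^3)·Dx + (1 + 8·x + 24·x^2 + 32·x^3 + 16·x^4)·Dx^2  (order 2).
h: a_k = 0, 36, -216, 648, -720, -19656/5, 154224/5, -4696848/35, 15741216/35, …
ICs: h(0) = 0, h′(0) = 36.

f: a_k = -1, 0, 9/2, 0, -27/8, 0, 81/80, 0, -729/4480, …
Change of var in L_f (x↦r) gives L₀.
h=h₀': d/dx-closure on L₀ ⇒ L.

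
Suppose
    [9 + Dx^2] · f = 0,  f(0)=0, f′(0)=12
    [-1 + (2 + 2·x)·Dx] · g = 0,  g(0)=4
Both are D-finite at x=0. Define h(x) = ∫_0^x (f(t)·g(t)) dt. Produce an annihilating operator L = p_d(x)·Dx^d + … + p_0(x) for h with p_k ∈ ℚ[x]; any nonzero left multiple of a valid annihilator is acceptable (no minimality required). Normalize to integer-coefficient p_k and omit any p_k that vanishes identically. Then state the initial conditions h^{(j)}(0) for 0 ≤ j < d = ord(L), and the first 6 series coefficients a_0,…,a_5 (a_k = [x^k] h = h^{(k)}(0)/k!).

f: a_k = 0, 12, 0, -18, 0, 81/10, …
g: a_k = 4, 2, -1/2, 1/4, -5/32, 7/64, …
Sym-product of L_f,L_g gives L₀ (≤ ord 2).
h=∫h₀ ⇒ L = L₀·Dx.
L = (39 + 72·x + 36·x^2)·Dx + (-4 - 4·x)·Dx^2 + (4 + 8·x + 4·x^2)·Dx^3  (order 3).
h: a_k = 0, 0, 24, 8, -39/2, -33/5, …
ICs: h(0) = 0, h′(0) = 0, h′′(0) = 48.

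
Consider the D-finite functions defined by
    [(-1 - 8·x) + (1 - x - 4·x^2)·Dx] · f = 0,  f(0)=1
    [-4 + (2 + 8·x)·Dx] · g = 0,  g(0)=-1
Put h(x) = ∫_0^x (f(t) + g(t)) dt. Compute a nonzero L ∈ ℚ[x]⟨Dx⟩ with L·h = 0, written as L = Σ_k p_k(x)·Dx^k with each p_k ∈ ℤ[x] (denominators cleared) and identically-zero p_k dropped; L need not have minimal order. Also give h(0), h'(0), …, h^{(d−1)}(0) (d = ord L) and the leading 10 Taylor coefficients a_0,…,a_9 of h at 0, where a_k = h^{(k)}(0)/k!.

L = (-24 - 156·x - 336·x^2 - 640·x^3)·Dx + (14 + 96·x + 420·x^2 + 1184·x^3 + 1600·x^4)·Dx^2 + (1 - 11·x - 90·x^2 - 24·x^3 + 544·x^4 + 640·x^5)·Dx^3  (order 3).
h: a_k = 0, 0, -1/2, 7/3, 5/4, 39/5, 37/6, 265/7, 177/8, 2023/9, …
ICs: h(0) = 0, h′(0) = 0, h′′(0) = -1.

f: a_k = 1, 1, 5, 9, 29, 65, 181, 441, 1165, 2929, …
g: a_k = -1, -2, 2, -4, 10, -28, 84, -264, 858, -2860, …
h₀=f+g: left-lcm gives L₀, ord ≤ 2.
Integrate: L := L₀·Dx.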